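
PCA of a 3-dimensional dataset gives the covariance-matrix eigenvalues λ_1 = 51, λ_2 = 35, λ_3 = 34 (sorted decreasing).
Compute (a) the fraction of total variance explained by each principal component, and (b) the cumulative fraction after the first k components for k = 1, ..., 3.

Step 1 — total variance = trace(Sigma) = Σ λ_i = 51 + 35 + 34 = 120.

Step 2 — fraction explained by component i = λ_i / Σ λ:
  PC1: 51/120 = 0.425
  PC2: 35/120 = 0.2917
  PC3: 34/120 = 0.2833

Step 3 — cumulative fraction after k components = (λ_1 + ... + λ_k) / Σ λ:
  k = 1: 51/120 = 0.425
  k = 2: (51 + 35)/120 = 86/120 = 0.7167
  k = 3: (51 + 35 + 34)/120 = 120/120 = 1

Summary (fraction, with percent):

explained: PC1 0.425 (42.5%), PC2 0.2917 (29.17%), PC3 0.2833 (28.33%);  cumulative: 0.425, 0.7167, 1


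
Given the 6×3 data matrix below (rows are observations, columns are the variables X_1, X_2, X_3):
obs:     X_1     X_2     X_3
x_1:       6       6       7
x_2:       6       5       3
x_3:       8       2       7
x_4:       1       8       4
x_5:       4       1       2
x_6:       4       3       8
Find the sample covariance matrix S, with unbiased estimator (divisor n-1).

Step 1 — column means:
  mean(X_1) = (6 + 6 + 8 + 1 + 4 + 4) / 6 = 29/6 = 4.8333
  mean(X_2) = (6 + 5 + 2 + 8 + 1 + 3) / 6 = 25/6 = 4.1667
  mean(X_3) = (7 + 3 + 7 + 4 + 2 + 8) / 6 = 31/6 = 5.1667

Step 2 — sample covariance S[i,j] = (1/(n-1)) · Σ_k (x_{k,i} - mean_i) · (x_{k,j} - mean_j), with n-1 = 5.
  S[X_1,X_1] = ((1.1667)·(1.1667) + (1.1667)·(1.1667) + (3.1667)·(3.1667) + (-3.8333)·(-3.8333) + (-0.8333)·(-0.8333) + (-0.8333)·(-0.8333)) / 5 = 28.8333/5 = 5.7667
  S[X_1,X_2] = ((1.1667)·(1.8333) + (1.1667)·(0.8333) + (3.1667)·(-2.1667) + (-3.8333)·(3.8333) + (-0.8333)·(-3.1667) + (-0.8333)·(-1.1667)) / 5 = -14.8333/5 = -2.9667
  S[X_1,X_3] = ((1.1667)·(1.8333) + (1.1667)·(-2.1667) + (3.1667)·(1.8333) + (-3.8333)·(-1.1667) + (-0.8333)·(-3.1667) + (-0.8333)·(2.8333)) / 5 = 10.1667/5 = 2.0333
  S[X_2,X_2] = ((1.8333)·(1.8333) + (0.8333)·(0.8333) + (-2.1667)·(-2.1667) + (3.8333)·(3.8333) + (-3.1667)·(-3.1667) + (-1.1667)·(-1.1667)) / 5 = 34.8333/5 = 6.9667
  S[X_2,X_3] = ((1.8333)·(1.8333) + (0.8333)·(-2.1667) + (-2.1667)·(1.8333) + (3.8333)·(-1.1667) + (-3.1667)·(-3.1667) + (-1.1667)·(2.8333)) / 5 = -0.1667/5 = -0.0333
  S[X_3,X_3] = ((1.8333)·(1.8333) + (-2.1667)·(-2.1667) + (1.8333)·(1.8333) + (-1.1667)·(-1.1667) + (-3.1667)·(-3.1667) + (2.8333)·(2.8333)) / 5 = 30.8333/5 = 6.1667

S is symmetric (S[j,i] = S[i,j]). Assembling:

S = [[5.7667, -2.9667, 2.0333],
 [-2.9667, 6.9667, -0.0333],
 [2.0333, -0.0333, 6.1667]]


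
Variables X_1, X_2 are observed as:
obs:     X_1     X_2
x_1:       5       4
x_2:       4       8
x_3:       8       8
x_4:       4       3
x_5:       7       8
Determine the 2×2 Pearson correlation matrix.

Step 1 — column means:
  mean(X_1) = (5 + 4 + 8 + 4 + 7) / 5 = 28/5 = 5.6
  mean(X_2) = (4 + 8 + 8 + 3 + 8) / 5 = 31/5 = 6.2

Step 2 — sample variances and covariances s[i,j] = (1/(n-1)) · Σ_k (x_{k,i} - mean_i) · (x_{k,j} - mean_j), with n-1 = 4:
  s[X_1,X_1] = ((-0.6)·(-0.6) + (-1.6)·(-1.6) + (2.4)·(2.4) + (-1.6)·(-1.6) + (1.4)·(1.4)) / 4 = 13.2/4 = 3.3
  s[X_1,X_2] = ((-0.6)·(-2.2) + (-1.6)·(1.8) + (2.4)·(1.8) + (-1.6)·(-3.2) + (1.4)·(1.8)) / 4 = 10.4/4 = 2.6
  s[X_2,X_2] = ((-2.2)·(-2.2) + (1.8)·(1.8) + (1.8)·(1.8) + (-3.2)·(-3.2) + (1.8)·(1.8)) / 4 = 24.8/4 = 6.2
  Sample standard deviations s_i = √(s[i,i]):
  s(X_1) = √(3.3) = 1.8166
  s(X_2) = √(6.2) = 2.49

Step 3 — r_{ij} = s_{ij} / (s_i · s_j):
  r[X_1,X_1] = 1 (diagonal).
  r[X_1,X_2] = 2.6 / (1.8166 · 2.49) = 2.6 / 4.5233 = 0.5748
  r[X_2,X_2] = 1 (diagonal).

R is symmetric with unit diagonal. Assembling:

R = [[1, 0.5748],
 [0.5748, 1]]


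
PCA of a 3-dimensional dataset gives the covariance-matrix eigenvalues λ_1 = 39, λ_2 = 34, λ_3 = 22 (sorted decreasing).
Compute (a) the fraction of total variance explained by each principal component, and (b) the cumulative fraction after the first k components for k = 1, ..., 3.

Step 1 — total variance = trace(Sigma) = Σ λ_i = 39 + 34 + 22 = 95.

Step 2 — fraction explained by component i = λ_i / Σ λ:
  PC1: 39/95 = 0.4105
  PC2: 34/95 = 0.3579
  PC3: 22/95 = 0.2316

Step 3 — cumulative fraction after k components = (λ_1 + ... + λ_k) / Σ λ:
  k = 1: 39/95 = 0.4105
  k = 2: (39 + 34)/95 = 73/95 = 0.7684
  k = 3: (39 + 34 + 22)/95 = 95/95 = 1

Summary (fraction, with percent):

explained: PC1 0.4105 (41.05%), PC2 0.3579 (35.79%), PC3 0.2316 (23.16%);  cumulative: 0.4105, 0.7684, 1


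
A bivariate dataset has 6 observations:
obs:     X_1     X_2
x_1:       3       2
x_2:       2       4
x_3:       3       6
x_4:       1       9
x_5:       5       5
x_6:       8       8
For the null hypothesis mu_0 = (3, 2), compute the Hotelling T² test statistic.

Step 1 — sample mean vector:
  mean(X_1) = (3 + 2 + 3 + 1 + 5 + 8) / 6 = 22/6 = 3.6667
  mean(X_2) = (2 + 4 + 6 + 9 + 5 + 8) / 6 = 34/6 = 5.6667
  x̄ = (3.6667, 5.6667),  deviation x̄ - mu_0 = (3.6667, 5.6667) - (3, 2) = (0.6667, 3.6667).

Step 2 — sample covariance matrix, S[i,j] = (1/(n-1)) · Σ_k (x_{k,i} - mean_i) · (x_{k,j} - mean_j), divisor n-1 = 5:
  S[X_1,X_1] = ((-0.6667)·(-0.6667) + (-1.6667)·(-1.6667) + (-0.6667)·(-0.6667) + (-2.6667)·(-2.6667) + (1.3333)·(1.3333) + (4.3333)·(4.3333)) / 5 = 31.3333/5 = 6.2667
  S[X_1,X_2] = ((-0.6667)·(-3.6667) + (-1.6667)·(-1.6667) + (-0.6667)·(0.3333) + (-2.6667)·(3.3333) + (1.3333)·(-0.6667) + (4.3333)·(2.3333)) / 5 = 5.3333/5 = 1.0667
  S[X_2,X_2] = ((-3.6667)·(-3.6667) + (-1.6667)·(-1.6667) + (0.3333)·(0.3333) + (3.3333)·(3.3333) + (-0.6667)·(-0.6667) + (2.3333)·(2.3333)) / 5 = 33.3333/5 = 6.6667
  S = [[6.2667, 1.0667],
 [1.0667, 6.6667]].

Step 3 — invert S. det(S) = 6.2667·6.6667 - (1.0667)² = 40.64.
  S^{-1} = (1/det) · [[d, -b], [-b, a]] = [[0.164, -0.0262],
 [-0.0262, 0.1542]].

Step 4 — quadratic form (x̄ - mu_0)^T · S^{-1} · (x̄ - mu_0):
  S^{-1} · (x̄ - mu_0) = (0.0131, 0.5479),
  (x̄ - mu_0)^T · [...] = (0.6667)·(0.0131) + (3.6667)·(0.5479) = 2.0177.

Step 5 — scale by n: T² = 6 · 2.0177 = 12.1063.

T² ≈ 12.1063


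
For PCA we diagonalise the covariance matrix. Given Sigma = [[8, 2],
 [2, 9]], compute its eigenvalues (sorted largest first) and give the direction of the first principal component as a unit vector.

Step 1 — characteristic polynomial of 2×2 Sigma:
  det(Sigma - λI) = λ² - trace · λ + det = 0.
  trace = 8 + 9 = 17, det = 8·9 - (2)² = 68.
Step 2 — discriminant:
  Δ = trace² - 4·det = 289 - 272 = 17.
Step 3 — eigenvalues:
  λ = (trace ± √Δ)/2 = (17 ± 4.1231)/2,
  λ_1 = 10.5616,  λ_2 = 6.4384.

Step 4 — unit eigenvector for λ_1: solve (Sigma - λ_1 I)v = 0. First row:
  (8 - 10.5616)·v_x + (2)·v_y = 0, i.e. (-2.5616)·v_x + (2)·v_y = 0,
  so v ∝ (b, λ_1 - a) = (2, 2.5616) = u.
  ||u|| = √((2)² + (2.5616)²) = √(10.5616) ≈ 3.2499,
  v_1 = u/||u|| ≈ (0.6154, 0.7882) (||v_1|| = 1).

λ_1 = 10.5616,  λ_2 = 6.4384;  v_1 ≈ (0.6154, 0.7882)


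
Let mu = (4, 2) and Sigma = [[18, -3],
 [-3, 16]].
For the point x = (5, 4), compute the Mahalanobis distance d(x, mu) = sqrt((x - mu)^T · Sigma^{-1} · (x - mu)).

Step 1 — centre the observation: (x - mu) = (1, 2).

Step 2 — invert Sigma. det(Sigma) = 18·16 - (-3)² = 279.
  Sigma^{-1} = (1/det) · [[d, -b], [-b, a]] = [[0.0573, 0.0108],
 [0.0108, 0.0645]].

Step 3 — form the quadratic (x - mu)^T · Sigma^{-1} · (x - mu):
  Sigma^{-1} · (x - mu) = (0.0789, 0.1398).
  (x - mu)^T · [Sigma^{-1} · (x - mu)] = (1)·(0.0789) + (2)·(0.1398) = 0.3584.

Step 4 — take square root: d = √(0.3584) ≈ 0.5987.

d(x, mu) = √(0.3584) ≈ 0.5987


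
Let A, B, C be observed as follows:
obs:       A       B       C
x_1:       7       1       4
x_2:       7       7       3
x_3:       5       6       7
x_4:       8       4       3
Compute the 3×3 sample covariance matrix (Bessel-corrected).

Step 1 — column means:
  mean(A) = (7 + 7 + 5 + 8) / 4 = 27/4 = 6.75
  mean(B) = (1 + 7 + 6 + 4) / 4 = 18/4 = 4.5
  mean(C) = (4 + 3 + 7 + 3) / 4 = 17/4 = 4.25

Step 2 — sample covariance S[i,j] = (1/(n-1)) · Σ_k (x_{k,i} - mean_i) · (x_{k,j} - mean_j), with n-1 = 3.
  S[A,A] = ((0.25)·(0.25) + (0.25)·(0.25) + (-1.75)·(-1.75) + (1.25)·(1.25)) / 3 = 4.75/3 = 1.5833
  S[A,B] = ((0.25)·(-3.5) + (0.25)·(2.5) + (-1.75)·(1.5) + (1.25)·(-0.5)) / 3 = -3.5/3 = -1.1667
  S[A,C] = ((0.25)·(-0.25) + (0.25)·(-1.25) + (-1.75)·(2.75) + (1.25)·(-1.25)) / 3 = -6.75/3 = -2.25
  S[B,B] = ((-3.5)·(-3.5) + (2.5)·(2.5) + (1.5)·(1.5) + (-0.5)·(-0.5)) / 3 = 21/3 = 7
  S[B,C] = ((-3.5)·(-0.25) + (2.5)·(-1.25) + (1.5)·(2.75) + (-0.5)·(-1.25)) / 3 = 2.5/3 = 0.8333
  S[C,C] = ((-0.25)·(-0.25) + (-1.25)·(-1.25) + (2.75)·(2.75) + (-1.25)·(-1.25)) / 3 = 10.75/3 = 3.5833

S is symmetric (S[j,i] = S[i,j]). Assembling:

S = [[1.5833, -1.1667, -2.25],
 [-1.1667, 7, 0.8333],
 [-2.25, 0.8333, 3.5833]]


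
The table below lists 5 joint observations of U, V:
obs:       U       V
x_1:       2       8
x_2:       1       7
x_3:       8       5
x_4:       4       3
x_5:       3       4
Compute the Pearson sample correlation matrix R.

Step 1 — column means:
  mean(U) = (2 + 1 + 8 + 4 + 3) / 5 = 18/5 = 3.6
  mean(V) = (8 + 7 + 5 + 3 + 4) / 5 = 27/5 = 5.4

Step 2 — sample variances and covariances s[i,j] = (1/(n-1)) · Σ_k (x_{k,i} - mean_i) · (x_{k,j} - mean_j), with n-1 = 4:
  s[U,U] = ((-1.6)·(-1.6) + (-2.6)·(-2.6) + (4.4)·(4.4) + (0.4)·(0.4) + (-0.6)·(-0.6)) / 4 = 29.2/4 = 7.3
  s[U,V] = ((-1.6)·(2.6) + (-2.6)·(1.6) + (4.4)·(-0.4) + (0.4)·(-2.4) + (-0.6)·(-1.4)) / 4 = -10.2/4 = -2.55
  s[V,V] = ((2.6)·(2.6) + (1.6)·(1.6) + (-0.4)·(-0.4) + (-2.4)·(-2.4) + (-1.4)·(-1.4)) / 4 = 17.2/4 = 4.3
  Sample standard deviations s_i = √(s[i,i]):
  s(U) = √(7.3) = 2.7019
  s(V) = √(4.3) = 2.0736

Step 3 — r_{ij} = s_{ij} / (s_i · s_j):
  r[U,U] = 1 (diagonal).
  r[U,V] = -2.55 / (2.7019 · 2.0736) = -2.55 / 5.6027 = -0.4551
  r[V,V] = 1 (diagonal).

R is symmetric with unit diagonal. Assembling:

R = [[1, -0.4551],
 [-0.4551, 1]]


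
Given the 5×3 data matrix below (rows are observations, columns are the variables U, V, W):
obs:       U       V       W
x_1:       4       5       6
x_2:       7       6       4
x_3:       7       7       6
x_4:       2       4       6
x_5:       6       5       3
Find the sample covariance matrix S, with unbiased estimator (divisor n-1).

Step 1 — column means:
  mean(U) = (4 + 7 + 7 + 2 + 6) / 5 = 26/5 = 5.2
  mean(V) = (5 + 6 + 7 + 4 + 5) / 5 = 27/5 = 5.4
  mean(W) = (6 + 4 + 6 + 6 + 3) / 5 = 25/5 = 5

Step 2 — sample covariance S[i,j] = (1/(n-1)) · Σ_k (x_{k,i} - mean_i) · (x_{k,j} - mean_j), with n-1 = 4.
  S[U,U] = ((-1.2)·(-1.2) + (1.8)·(1.8) + (1.8)·(1.8) + (-3.2)·(-3.2) + (0.8)·(0.8)) / 4 = 18.8/4 = 4.7
  S[U,V] = ((-1.2)·(-0.4) + (1.8)·(0.6) + (1.8)·(1.6) + (-3.2)·(-1.4) + (0.8)·(-0.4)) / 4 = 8.6/4 = 2.15
  S[U,W] = ((-1.2)·(1) + (1.8)·(-1) + (1.8)·(1) + (-3.2)·(1) + (0.8)·(-2)) / 4 = -6/4 = -1.5
  S[V,V] = ((-0.4)·(-0.4) + (0.6)·(0.6) + (1.6)·(1.6) + (-1.4)·(-1.4) + (-0.4)·(-0.4)) / 4 = 5.2/4 = 1.3
  S[V,W] = ((-0.4)·(1) + (0.6)·(-1) + (1.6)·(1) + (-1.4)·(1) + (-0.4)·(-2)) / 4 = 0/4 = 0
  S[W,W] = ((1)·(1) + (-1)·(-1) + (1)·(1) + (1)·(1) + (-2)·(-2)) / 4 = 8/4 = 2

S is symmetric (S[j,i] = S[i,j]). Assembling:

S = [[4.7, 2.15, -1.5],
 [2.15, 1.3, 0],
 [-1.5, 0, 2]]


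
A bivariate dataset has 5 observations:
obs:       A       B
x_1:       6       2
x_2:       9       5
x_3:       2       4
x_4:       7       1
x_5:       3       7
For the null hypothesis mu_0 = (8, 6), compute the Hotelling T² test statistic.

Step 1 — sample mean vector:
  mean(A) = (6 + 9 + 2 + 7 + 3) / 5 = 27/5 = 5.4
  mean(B) = (2 + 5 + 4 + 1 + 7) / 5 = 19/5 = 3.8
  x̄ = (5.4, 3.8),  deviation x̄ - mu_0 = (5.4, 3.8) - (8, 6) = (-2.6, -2.2).

Step 2 — sample covariance matrix, S[i,j] = (1/(n-1)) · Σ_k (x_{k,i} - mean_i) · (x_{k,j} - mean_j), divisor n-1 = 4:
  S[A,A] = ((0.6)·(0.6) + (3.6)·(3.6) + (-3.4)·(-3.4) + (1.6)·(1.6) + (-2.4)·(-2.4)) / 4 = 33.2/4 = 8.3
  S[A,B] = ((0.6)·(-1.8) + (3.6)·(1.2) + (-3.4)·(0.2) + (1.6)·(-2.8) + (-2.4)·(3.2)) / 4 = -9.6/4 = -2.4
  S[B,B] = ((-1.8)·(-1.8) + (1.2)·(1.2) + (0.2)·(0.2) + (-2.8)·(-2.8) + (3.2)·(3.2)) / 4 = 22.8/4 = 5.7
  S = [[8.3, -2.4],
 [-2.4, 5.7]].

Step 3 — invert S. det(S) = 8.3·5.7 - (-2.4)² = 41.55.
  S^{-1} = (1/det) · [[d, -b], [-b, a]] = [[0.1372, 0.0578],
 [0.0578, 0.1998]].

Step 4 — quadratic form (x̄ - mu_0)^T · S^{-1} · (x̄ - mu_0):
  S^{-1} · (x̄ - mu_0) = (-0.4838, -0.5897),
  (x̄ - mu_0)^T · [...] = (-2.6)·(-0.4838) + (-2.2)·(-0.5897) = 2.555.

Step 5 — scale by n: T² = 5 · 2.555 = 12.775.

T² ≈ 12.775


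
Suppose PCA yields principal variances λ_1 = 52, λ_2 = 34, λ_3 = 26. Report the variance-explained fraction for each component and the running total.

Step 1 — total variance = trace(Sigma) = Σ λ_i = 52 + 34 + 26 = 112.

Step 2 — fraction explained by component i = λ_i / Σ λ:
  PC1: 52/112 = 0.4643
  PC2: 34/112 = 0.3036
  PC3: 26/112 = 0.2321

Step 3 — cumulative fraction after k components = (λ_1 + ... + λ_k) / Σ λ:
  k = 1: 52/112 = 0.4643
  k = 2: (52 + 34)/112 = 86/112 = 0.7679
  k = 3: (52 + 34 + 26)/112 = 112/112 = 1

Summary (fraction, with percent):

explained: PC1 0.4643 (46.43%), PC2 0.3036 (30.36%), PC3 0.2321 (23.21%);  cumulative: 0.4643, 0.7679, 1


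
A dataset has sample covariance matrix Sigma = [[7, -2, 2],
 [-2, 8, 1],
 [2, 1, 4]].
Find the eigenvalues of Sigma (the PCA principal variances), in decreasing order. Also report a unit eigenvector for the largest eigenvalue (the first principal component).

Step 1 — characteristic polynomial p(λ) = det(λI - Sigma) = λ³ - tr·λ² + c_1·λ - det, where tr = trace, c_1 = sum of the principal 2×2 minors, det = det(Sigma):
  tr = 7 + 8 + 4 = 19,
  c_1 = (7·8 - (-2)²) + (7·4 - (2)²) + (8·4 - (1)²) = 52 + 24 + 31 = 107,
  det = 7·(8·4 - (1)²) - (-2)·((-2)·4 - (1)·(2)) + (2)·((-2)·(1) - 8·(2)) = 7·(31) - (-2)·(-10) + (2)·(-18) = 161.
  So p(λ) = λ³ - 19λ² + 107λ - 161.
Step 2 — look for an integer root (rational root theorem: any rational root is an integer divisor of 161). Testing λ = 7:
  p(7) = 343 - 931 + 749 - 161 = 0  ✓
  Dividing out (λ - 7): p(λ) = (λ - 7)(λ² - 12λ + 23).
Step 3 — remaining eigenvalues from the quadratic λ² - 12λ + 23 = 0:
  Δ = 12² - 4·23 = 144 - 92 = 52,  λ = (12 ± √52)/2 = (12 ± 7.2111)/2 ≈ 9.6056 or 2.3944.
  Sorted: λ_1 = 9.6056,  λ_2 = 7,  λ_3 = 2.3944  (check: sum = 19 = tr ✓).

Step 4 — unit eigenvector for λ_1 ≈ 9.6056: v spans the null space of (Sigma - λ_1 I), whose rows are
  r_1 = (-2.6056, -2, 2),  r_2 = (-2, -1.6056, 1),  r_3 = (2, 1, -5.6056).
  v is orthogonal to every row, so take v ∝ r_1 × r_2 = ((-2)·(1) - (2)·(-1.6056), (2)·(-2) - (-2.6056)·(1), (-2.6056)·(-1.6056) - (-2)·(-2)) ≈ (1.2111, -1.3944, 0.1833).
  Let u = (1.2111, -1.3944, 0.1833).
  ||u|| = √((1.2111)² + (-1.3944)² + (0.1833)²) = √(3.4449) ≈ 1.856,  v_1 = u/||u|| ≈ (0.6525, -0.7513, 0.0988) (||v_1|| = 1).

λ_1 = 9.6056,  λ_2 = 7,  λ_3 = 2.3944;  v_1 ≈ (0.6525, -0.7513, 0.0988)


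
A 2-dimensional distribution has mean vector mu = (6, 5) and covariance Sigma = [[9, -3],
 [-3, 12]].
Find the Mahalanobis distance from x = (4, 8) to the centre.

Step 1 — centre the observation: (x - mu) = (-2, 3).

Step 2 — invert Sigma. det(Sigma) = 9·12 - (-3)² = 99.
  Sigma^{-1} = (1/det) · [[d, -b], [-b, a]] = [[0.1212, 0.0303],
 [0.0303, 0.0909]].

Step 3 — form the quadratic (x - mu)^T · Sigma^{-1} · (x - mu):
  Sigma^{-1} · (x - mu) = (-0.1515, 0.2121).
  (x - mu)^T · [Sigma^{-1} · (x - mu)] = (-2)·(-0.1515) + (3)·(0.2121) = 0.9394.

Step 4 — take square root: d = √(0.9394) ≈ 0.9692.

d(x, mu) = √(0.9394) ≈ 0.9692


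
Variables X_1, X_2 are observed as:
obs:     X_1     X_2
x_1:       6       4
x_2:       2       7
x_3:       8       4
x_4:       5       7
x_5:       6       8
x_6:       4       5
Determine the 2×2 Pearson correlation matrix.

Step 1 — column means:
  mean(X_1) = (6 + 2 + 8 + 5 + 6 + 4) / 6 = 31/6 = 5.1667
  mean(X_2) = (4 + 7 + 4 + 7 + 8 + 5) / 6 = 35/6 = 5.8333

Step 2 — sample variances and covariances s[i,j] = (1/(n-1)) · Σ_k (x_{k,i} - mean_i) · (x_{k,j} - mean_j), with n-1 = 5:
  s[X_1,X_1] = ((0.8333)·(0.8333) + (-3.1667)·(-3.1667) + (2.8333)·(2.8333) + (-0.1667)·(-0.1667) + (0.8333)·(0.8333) + (-1.1667)·(-1.1667)) / 5 = 20.8333/5 = 4.1667
  s[X_1,X_2] = ((0.8333)·(-1.8333) + (-3.1667)·(1.1667) + (2.8333)·(-1.8333) + (-0.1667)·(1.1667) + (0.8333)·(2.1667) + (-1.1667)·(-0.8333)) / 5 = -7.8333/5 = -1.5667
  s[X_2,X_2] = ((-1.8333)·(-1.8333) + (1.1667)·(1.1667) + (-1.8333)·(-1.8333) + (1.1667)·(1.1667) + (2.1667)·(2.1667) + (-0.8333)·(-0.8333)) / 5 = 14.8333/5 = 2.9667
  Sample standard deviations s_i = √(s[i,i]):
  s(X_1) = √(4.1667) = 2.0412
  s(X_2) = √(2.9667) = 1.7224

Step 3 — r_{ij} = s_{ij} / (s_i · s_j):
  r[X_1,X_1] = 1 (diagonal).
  r[X_1,X_2] = -1.5667 / (2.0412 · 1.7224) = -1.5667 / 3.5158 = -0.4456
  r[X_2,X_2] = 1 (diagonal).

R is symmetric with unit diagonal. Assembling:

R = [[1, -0.4456],
 [-0.4456, 1]]


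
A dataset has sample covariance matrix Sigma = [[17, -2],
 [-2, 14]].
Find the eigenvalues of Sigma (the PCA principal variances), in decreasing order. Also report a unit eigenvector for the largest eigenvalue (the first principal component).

Step 1 — characteristic polynomial of 2×2 Sigma:
  det(Sigma - λI) = λ² - trace · λ + det = 0.
  trace = 17 + 14 = 31, det = 17·14 - (-2)² = 234.
Step 2 — discriminant:
  Δ = trace² - 4·det = 961 - 936 = 25.
Step 3 — eigenvalues:
  λ = (trace ± √Δ)/2 = (31 ± 5)/2,
  λ_1 = 18,  λ_2 = 13.

Step 4 — unit eigenvector for λ_1: solve (Sigma - λ_1 I)v = 0. First row:
  (17 - 18)·v_x + (-2)·v_y = 0, i.e. (-1)·v_x + (-2)·v_y = 0,
  so v ∝ (b, λ_1 - a) = (-2, 1); multiply by -1 so the first entry is positive: u = (2, -1).
  ||u|| = √((2)² + (-1)²) = √(5) ≈ 2.2361,
  v_1 = u/||u|| ≈ (0.8944, -0.4472) (||v_1|| = 1).

λ_1 = 18,  λ_2 = 13;  v_1 ≈ (0.8944, -0.4472)


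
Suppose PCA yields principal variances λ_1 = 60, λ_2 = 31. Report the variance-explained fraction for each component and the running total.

Step 1 — total variance = trace(Sigma) = Σ λ_i = 60 + 31 = 91.

Step 2 — fraction explained by component i = λ_i / Σ λ:
  PC1: 60/91 = 0.6593
  PC2: 31/91 = 0.3407

Step 3 — cumulative fraction after k components = (λ_1 + ... + λ_k) / Σ λ:
  k = 1: 60/91 = 0.6593
  k = 2: (60 + 31)/91 = 91/91 = 1

Summary (fraction, with percent):

explained: PC1 0.6593 (65.93%), PC2 0.3407 (34.07%);  cumulative: 0.6593, 1


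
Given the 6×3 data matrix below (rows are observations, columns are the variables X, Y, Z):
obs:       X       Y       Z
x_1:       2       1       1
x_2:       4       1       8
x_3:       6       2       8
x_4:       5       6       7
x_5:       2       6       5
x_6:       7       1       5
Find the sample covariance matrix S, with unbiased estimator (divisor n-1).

Step 1 — column means:
  mean(X) = (2 + 4 + 6 + 5 + 2 + 7) / 6 = 26/6 = 4.3333
  mean(Y) = (1 + 1 + 2 + 6 + 6 + 1) / 6 = 17/6 = 2.8333
  mean(Z) = (1 + 8 + 8 + 7 + 5 + 5) / 6 = 34/6 = 5.6667

Step 2 — sample covariance S[i,j] = (1/(n-1)) · Σ_k (x_{k,i} - mean_i) · (x_{k,j} - mean_j), with n-1 = 5.
  S[X,X] = ((-2.3333)·(-2.3333) + (-0.3333)·(-0.3333) + (1.6667)·(1.6667) + (0.6667)·(0.6667) + (-2.3333)·(-2.3333) + (2.6667)·(2.6667)) / 5 = 21.3333/5 = 4.2667
  S[X,Y] = ((-2.3333)·(-1.8333) + (-0.3333)·(-1.8333) + (1.6667)·(-0.8333) + (0.6667)·(3.1667) + (-2.3333)·(3.1667) + (2.6667)·(-1.8333)) / 5 = -6.6667/5 = -1.3333
  S[X,Z] = ((-2.3333)·(-4.6667) + (-0.3333)·(2.3333) + (1.6667)·(2.3333) + (0.6667)·(1.3333) + (-2.3333)·(-0.6667) + (2.6667)·(-0.6667)) / 5 = 14.6667/5 = 2.9333
  S[Y,Y] = ((-1.8333)·(-1.8333) + (-1.8333)·(-1.8333) + (-0.8333)·(-0.8333) + (3.1667)·(3.1667) + (3.1667)·(3.1667) + (-1.8333)·(-1.8333)) / 5 = 30.8333/5 = 6.1667
  S[Y,Z] = ((-1.8333)·(-4.6667) + (-1.8333)·(2.3333) + (-0.8333)·(2.3333) + (3.1667)·(1.3333) + (3.1667)·(-0.6667) + (-1.8333)·(-0.6667)) / 5 = 5.6667/5 = 1.1333
  S[Z,Z] = ((-4.6667)·(-4.6667) + (2.3333)·(2.3333) + (2.3333)·(2.3333) + (1.3333)·(1.3333) + (-0.6667)·(-0.6667) + (-0.6667)·(-0.6667)) / 5 = 35.3333/5 = 7.0667

S is symmetric (S[j,i] = S[i,j]). Assembling:

S = [[4.2667, -1.3333, 2.9333],
 [-1.3333, 6.1667, 1.1333],
 [2.9333, 1.1333, 7.0667]]


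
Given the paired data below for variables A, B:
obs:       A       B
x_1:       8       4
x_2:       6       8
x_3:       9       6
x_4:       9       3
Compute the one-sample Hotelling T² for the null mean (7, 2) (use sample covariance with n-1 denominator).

Step 1 — sample mean vector:
  mean(A) = (8 + 6 + 9 + 9) / 4 = 32/4 = 8
  mean(B) = (4 + 8 + 6 + 3) / 4 = 21/4 = 5.25
  x̄ = (8, 5.25),  deviation x̄ - mu_0 = (8, 5.25) - (7, 2) = (1, 3.25).

Step 2 — sample covariance matrix, S[i,j] = (1/(n-1)) · Σ_k (x_{k,i} - mean_i) · (x_{k,j} - mean_j), divisor n-1 = 3:
  S[A,A] = ((0)·(0) + (-2)·(-2) + (1)·(1) + (1)·(1)) / 3 = 6/3 = 2
  S[A,B] = ((0)·(-1.25) + (-2)·(2.75) + (1)·(0.75) + (1)·(-2.25)) / 3 = -7/3 = -2.3333
  S[B,B] = ((-1.25)·(-1.25) + (2.75)·(2.75) + (0.75)·(0.75) + (-2.25)·(-2.25)) / 3 = 14.75/3 = 4.9167
  S = [[2, -2.3333],
 [-2.3333, 4.9167]].

Step 3 — invert S. det(S) = 2·4.9167 - (-2.3333)² = 4.3889.
  S^{-1} = (1/det) · [[d, -b], [-b, a]] = [[1.1203, 0.5316],
 [0.5316, 0.4557]].

Step 4 — quadratic form (x̄ - mu_0)^T · S^{-1} · (x̄ - mu_0):
  S^{-1} · (x̄ - mu_0) = (2.8481, 2.0127),
  (x̄ - mu_0)^T · [...] = (1)·(2.8481) + (3.25)·(2.0127) = 9.3892.

Step 5 — scale by n: T² = 4 · 9.3892 = 37.557.

T² ≈ 37.557


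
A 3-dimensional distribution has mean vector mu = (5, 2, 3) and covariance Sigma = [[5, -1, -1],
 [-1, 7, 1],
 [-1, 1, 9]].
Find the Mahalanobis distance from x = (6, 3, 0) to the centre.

Step 1 — centre the observation: (x - mu) = (1, 1, -3).

Step 2 — invert Sigma (cofactor / det for 3×3, or solve directly):
  Sigma^{-1} = [[0.2095, 0.027, 0.0203],
 [0.027, 0.1486, -0.0135],
 [0.0203, -0.0135, 0.1149]].

Step 3 — form the quadratic (x - mu)^T · Sigma^{-1} · (x - mu):
  Sigma^{-1} · (x - mu) = (0.1757, 0.2162, -0.3378).
  (x - mu)^T · [Sigma^{-1} · (x - mu)] = (1)·(0.1757) + (1)·(0.2162) + (-3)·(-0.3378) = 1.4054.

Step 4 — take square root: d = √(1.4054) ≈ 1.1855.

d(x, mu) = √(1.4054) ≈ 1.1855


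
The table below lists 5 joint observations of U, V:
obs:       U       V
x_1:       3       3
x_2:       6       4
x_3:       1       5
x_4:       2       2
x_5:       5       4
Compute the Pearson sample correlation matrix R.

Step 1 — column means:
  mean(U) = (3 + 6 + 1 + 2 + 5) / 5 = 17/5 = 3.4
  mean(V) = (3 + 4 + 5 + 2 + 4) / 5 = 18/5 = 3.6

Step 2 — sample variances and covariances s[i,j] = (1/(n-1)) · Σ_k (x_{k,i} - mean_i) · (x_{k,j} - mean_j), with n-1 = 4:
  s[U,U] = ((-0.4)·(-0.4) + (2.6)·(2.6) + (-2.4)·(-2.4) + (-1.4)·(-1.4) + (1.6)·(1.6)) / 4 = 17.2/4 = 4.3
  s[U,V] = ((-0.4)·(-0.6) + (2.6)·(0.4) + (-2.4)·(1.4) + (-1.4)·(-1.6) + (1.6)·(0.4)) / 4 = 0.8/4 = 0.2
  s[V,V] = ((-0.6)·(-0.6) + (0.4)·(0.4) + (1.4)·(1.4) + (-1.6)·(-1.6) + (0.4)·(0.4)) / 4 = 5.2/4 = 1.3
  Sample standard deviations s_i = √(s[i,i]):
  s(U) = √(4.3) = 2.0736
  s(V) = √(1.3) = 1.1402

Step 3 — r_{ij} = s_{ij} / (s_i · s_j):
  r[U,U] = 1 (diagonal).
  r[U,V] = 0.2 / (2.0736 · 1.1402) = 0.2 / 2.3643 = 0.0846
  r[V,V] = 1 (diagonal).

R is symmetric with unit diagonal. Assembling:

R = [[1, 0.0846],
 [0.0846, 1]]


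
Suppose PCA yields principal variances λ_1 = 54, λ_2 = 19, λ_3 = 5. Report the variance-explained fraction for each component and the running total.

Step 1 — total variance = trace(Sigma) = Σ λ_i = 54 + 19 + 5 = 78.

Step 2 — fraction explained by component i = λ_i / Σ λ:
  PC1: 54/78 = 0.6923
  PC2: 19/78 = 0.2436
  PC3: 5/78 = 0.0641

Step 3 — cumulative fraction after k components = (λ_1 + ... + λ_k) / Σ λ:
  k = 1: 54/78 = 0.6923
  k = 2: (54 + 19)/78 = 73/78 = 0.9359
  k = 3: (54 + 19 + 5)/78 = 78/78 = 1

Summary (fraction, with percent):

explained: PC1 0.6923 (69.23%), PC2 0.2436 (24.36%), PC3 0.0641 (6.41%);  cumulative: 0.6923, 0.9359, 1


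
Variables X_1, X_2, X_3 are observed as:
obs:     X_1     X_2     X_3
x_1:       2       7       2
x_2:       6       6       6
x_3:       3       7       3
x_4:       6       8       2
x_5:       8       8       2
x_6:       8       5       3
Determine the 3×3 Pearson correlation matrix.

Step 1 — column means:
  mean(X_1) = (2 + 6 + 3 + 6 + 8 + 8) / 6 = 33/6 = 5.5
  mean(X_2) = (7 + 6 + 7 + 8 + 8 + 5) / 6 = 41/6 = 6.8333
  mean(X_3) = (2 + 6 + 3 + 2 + 2 + 3) / 6 = 18/6 = 3

Step 2 — sample variances and covariances s[i,j] = (1/(n-1)) · Σ_k (x_{k,i} - mean_i) · (x_{k,j} - mean_j), with n-1 = 5:
  s[X_1,X_1] = ((-3.5)·(-3.5) + (0.5)·(0.5) + (-2.5)·(-2.5) + (0.5)·(0.5) + (2.5)·(2.5) + (2.5)·(2.5)) / 5 = 31.5/5 = 6.3
  s[X_1,X_2] = ((-3.5)·(0.1667) + (0.5)·(-0.8333) + (-2.5)·(0.1667) + (0.5)·(1.1667) + (2.5)·(1.1667) + (2.5)·(-1.8333)) / 5 = -2.5/5 = -0.5
  s[X_1,X_3] = ((-3.5)·(-1) + (0.5)·(3) + (-2.5)·(0) + (0.5)·(-1) + (2.5)·(-1) + (2.5)·(0)) / 5 = 2/5 = 0.4
  s[X_2,X_2] = ((0.1667)·(0.1667) + (-0.8333)·(-0.8333) + (0.1667)·(0.1667) + (1.1667)·(1.1667) + (1.1667)·(1.1667) + (-1.8333)·(-1.8333)) / 5 = 6.8333/5 = 1.3667
  s[X_2,X_3] = ((0.1667)·(-1) + (-0.8333)·(3) + (0.1667)·(0) + (1.1667)·(-1) + (1.1667)·(-1) + (-1.8333)·(0)) / 5 = -5/5 = -1
  s[X_3,X_3] = ((-1)·(-1) + (3)·(3) + (0)·(0) + (-1)·(-1) + (-1)·(-1) + (0)·(0)) / 5 = 12/5 = 2.4
  Sample standard deviations s_i = √(s[i,i]):
  s(X_1) = √(6.3) = 2.51
  s(X_2) = √(1.3667) = 1.169
  s(X_3) = √(2.4) = 1.5492

Step 3 — r_{ij} = s_{ij} / (s_i · s_j):
  r[X_1,X_1] = 1 (diagonal).
  r[X_1,X_2] = -0.5 / (2.51 · 1.169) = -0.5 / 2.9343 = -0.1704
  r[X_1,X_3] = 0.4 / (2.51 · 1.5492) = 0.4 / 3.8884 = 0.1029
  r[X_2,X_2] = 1 (diagonal).
  r[X_2,X_3] = -1 / (1.169 · 1.5492) = -1 / 1.8111 = -0.5522
  r[X_3,X_3] = 1 (diagonal).

R is symmetric with unit diagonal. Assembling:

R = [[1, -0.1704, 0.1029],
 [-0.1704, 1, -0.5522],
 [0.1029, -0.5522, 1]]


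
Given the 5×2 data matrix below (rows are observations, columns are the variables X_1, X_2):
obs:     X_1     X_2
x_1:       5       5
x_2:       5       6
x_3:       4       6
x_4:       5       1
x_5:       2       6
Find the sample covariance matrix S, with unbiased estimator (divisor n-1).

Step 1 — column means:
  mean(X_1) = (5 + 5 + 4 + 5 + 2) / 5 = 21/5 = 4.2
  mean(X_2) = (5 + 6 + 6 + 1 + 6) / 5 = 24/5 = 4.8

Step 2 — sample covariance S[i,j] = (1/(n-1)) · Σ_k (x_{k,i} - mean_i) · (x_{k,j} - mean_j), with n-1 = 4.
  S[X_1,X_1] = ((0.8)·(0.8) + (0.8)·(0.8) + (-0.2)·(-0.2) + (0.8)·(0.8) + (-2.2)·(-2.2)) / 4 = 6.8/4 = 1.7
  S[X_1,X_2] = ((0.8)·(0.2) + (0.8)·(1.2) + (-0.2)·(1.2) + (0.8)·(-3.8) + (-2.2)·(1.2)) / 4 = -4.8/4 = -1.2
  S[X_2,X_2] = ((0.2)·(0.2) + (1.2)·(1.2) + (1.2)·(1.2) + (-3.8)·(-3.8) + (1.2)·(1.2)) / 4 = 18.8/4 = 4.7

S is symmetric (S[j,i] = S[i,j]). Assembling:

S = [[1.7, -1.2],
 [-1.2, 4.7]]


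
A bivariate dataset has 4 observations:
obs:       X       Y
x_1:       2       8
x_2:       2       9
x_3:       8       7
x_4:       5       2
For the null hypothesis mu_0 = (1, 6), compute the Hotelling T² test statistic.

Step 1 — sample mean vector:
  mean(X) = (2 + 2 + 8 + 5) / 4 = 17/4 = 4.25
  mean(Y) = (8 + 9 + 7 + 2) / 4 = 26/4 = 6.5
  x̄ = (4.25, 6.5),  deviation x̄ - mu_0 = (4.25, 6.5) - (1, 6) = (3.25, 0.5).

Step 2 — sample covariance matrix, S[i,j] = (1/(n-1)) · Σ_k (x_{k,i} - mean_i) · (x_{k,j} - mean_j), divisor n-1 = 3:
  S[X,X] = ((-2.25)·(-2.25) + (-2.25)·(-2.25) + (3.75)·(3.75) + (0.75)·(0.75)) / 3 = 24.75/3 = 8.25
  S[X,Y] = ((-2.25)·(1.5) + (-2.25)·(2.5) + (3.75)·(0.5) + (0.75)·(-4.5)) / 3 = -10.5/3 = -3.5
  S[Y,Y] = ((1.5)·(1.5) + (2.5)·(2.5) + (0.5)·(0.5) + (-4.5)·(-4.5)) / 3 = 29/3 = 9.6667
  S = [[8.25, -3.5],
 [-3.5, 9.6667]].

Step 3 — invert S. det(S) = 8.25·9.6667 - (-3.5)² = 67.5.
  S^{-1} = (1/det) · [[d, -b], [-b, a]] = [[0.1432, 0.0519],
 [0.0519, 0.1222]].

Step 4 — quadratic form (x̄ - mu_0)^T · S^{-1} · (x̄ - mu_0):
  S^{-1} · (x̄ - mu_0) = (0.4914, 0.2296),
  (x̄ - mu_0)^T · [...] = (3.25)·(0.4914) + (0.5)·(0.2296) = 1.7117.

Step 5 — scale by n: T² = 4 · 1.7117 = 6.8469.

T² ≈ 6.8469


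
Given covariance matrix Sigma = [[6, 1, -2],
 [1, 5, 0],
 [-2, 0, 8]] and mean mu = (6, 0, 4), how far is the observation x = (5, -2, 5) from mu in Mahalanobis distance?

Step 1 — centre the observation: (x - mu) = (-1, -2, 1).

Step 2 — invert Sigma (cofactor / det for 3×3, or solve directly):
  Sigma^{-1} = [[0.1887, -0.0377, 0.0472],
 [-0.0377, 0.2075, -0.0094],
 [0.0472, -0.0094, 0.1368]].

Step 3 — form the quadratic (x - mu)^T · Sigma^{-1} · (x - mu):
  Sigma^{-1} · (x - mu) = (-0.066, -0.3868, 0.1085).
  (x - mu)^T · [Sigma^{-1} · (x - mu)] = (-1)·(-0.066) + (-2)·(-0.3868) + (1)·(0.1085) = 0.9481.

Step 4 — take square root: d = √(0.9481) ≈ 0.9737.

d(x, mu) = √(0.9481) ≈ 0.9737


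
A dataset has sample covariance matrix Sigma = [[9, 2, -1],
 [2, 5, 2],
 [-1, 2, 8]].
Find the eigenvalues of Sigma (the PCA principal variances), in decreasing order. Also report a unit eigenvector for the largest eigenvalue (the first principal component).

Step 1 — characteristic polynomial p(λ) = det(λI - Sigma) = λ³ - tr·λ² + c_1·λ - det, where tr = trace, c_1 = sum of the principal 2×2 minors, det = det(Sigma):
  tr = 9 + 5 + 8 = 22,
  c_1 = (9·5 - (2)²) + (9·8 - (-1)²) + (5·8 - (2)²) = 41 + 71 + 36 = 148,
  det = 9·(5·8 - (2)²) - (2)·((2)·8 - (2)·(-1)) + (-1)·((2)·(2) - 5·(-1)) = 9·(36) - (2)·(18) + (-1)·(9) = 279.
  So p(λ) = λ³ - 22λ² + 148λ - 279.
Step 2 — look for an integer root (rational root theorem: any rational root is an integer divisor of 279). Testing λ = 9:
  p(9) = 729 - 1782 + 1332 - 279 = 0  ✓
  Dividing out (λ - 9): p(λ) = (λ - 9)(λ² - 13λ + 31).
Step 3 — remaining eigenvalues from the quadratic λ² - 13λ + 31 = 0:
  Δ = 13² - 4·31 = 169 - 124 = 45,  λ = (13 ± √45)/2 = (13 ± 6.7082)/2 ≈ 9.8541 or 3.1459.
  Sorted: λ_1 = 9.8541,  λ_2 = 9,  λ_3 = 3.1459  (check: sum = 22 = tr ✓).

Step 4 — unit eigenvector for λ_1 ≈ 9.8541: v spans the null space of (Sigma - λ_1 I), whose rows are
  r_1 = (-0.8541, 2, -1),  r_2 = (2, -4.8541, 2),  r_3 = (-1, 2, -1.8541).
  v is orthogonal to every row, so take v ∝ r_1 × r_2 = ((2)·(2) - (-1)·(-4.8541), (-1)·(2) - (-0.8541)·(2), (-0.8541)·(-4.8541) - (2)·(2)) ≈ (-0.8541, -0.2918, 0.1459).
  Rescale (multiply by -1 so the first nonzero entry is positive): u = (0.8541, 0.2918, -0.1459).
  ||u|| = √((0.8541)² + (0.2918)² + (-0.1459)²) = √(0.8359) ≈ 0.9143,  v_1 = u/||u|| ≈ (0.9342, 0.3192, -0.1596) (||v_1|| = 1).

λ_1 = 9.8541,  λ_2 = 9,  λ_3 = 3.1459;  v_1 ≈ (0.9342, 0.3192, -0.1596)


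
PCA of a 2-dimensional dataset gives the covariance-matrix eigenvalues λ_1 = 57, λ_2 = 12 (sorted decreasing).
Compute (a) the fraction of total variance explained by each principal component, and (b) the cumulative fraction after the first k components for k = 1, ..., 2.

Step 1 — total variance = trace(Sigma) = Σ λ_i = 57 + 12 = 69.

Step 2 — fraction explained by component i = λ_i / Σ λ:
  PC1: 57/69 = 0.8261
  PC2: 12/69 = 0.1739

Step 3 — cumulative fraction after k components = (λ_1 + ... + λ_k) / Σ λ:
  k = 1: 57/69 = 0.8261
  k = 2: (57 + 12)/69 = 69/69 = 1

Summary (fraction, with percent):

explained: PC1 0.8261 (82.61%), PC2 0.1739 (17.39%);  cumulative: 0.8261, 1


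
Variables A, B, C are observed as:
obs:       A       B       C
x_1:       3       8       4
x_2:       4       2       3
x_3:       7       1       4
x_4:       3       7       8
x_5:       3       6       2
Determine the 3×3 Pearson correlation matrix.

Step 1 — column means:
  mean(A) = (3 + 4 + 7 + 3 + 3) / 5 = 20/5 = 4
  mean(B) = (8 + 2 + 1 + 7 + 6) / 5 = 24/5 = 4.8
  mean(C) = (4 + 3 + 4 + 8 + 2) / 5 = 21/5 = 4.2

Step 2 — sample variances and covariances s[i,j] = (1/(n-1)) · Σ_k (x_{k,i} - mean_i) · (x_{k,j} - mean_j), with n-1 = 4:
  s[A,A] = ((-1)·(-1) + (0)·(0) + (3)·(3) + (-1)·(-1) + (-1)·(-1)) / 4 = 12/4 = 3
  s[A,B] = ((-1)·(3.2) + (0)·(-2.8) + (3)·(-3.8) + (-1)·(2.2) + (-1)·(1.2)) / 4 = -18/4 = -4.5
  s[A,C] = ((-1)·(-0.2) + (0)·(-1.2) + (3)·(-0.2) + (-1)·(3.8) + (-1)·(-2.2)) / 4 = -2/4 = -0.5
  s[B,B] = ((3.2)·(3.2) + (-2.8)·(-2.8) + (-3.8)·(-3.8) + (2.2)·(2.2) + (1.2)·(1.2)) / 4 = 38.8/4 = 9.7
  s[B,C] = ((3.2)·(-0.2) + (-2.8)·(-1.2) + (-3.8)·(-0.2) + (2.2)·(3.8) + (1.2)·(-2.2)) / 4 = 9.2/4 = 2.3
  s[C,C] = ((-0.2)·(-0.2) + (-1.2)·(-1.2) + (-0.2)·(-0.2) + (3.8)·(3.8) + (-2.2)·(-2.2)) / 4 = 20.8/4 = 5.2
  Sample standard deviations s_i = √(s[i,i]):
  s(A) = √(3) = 1.7321
  s(B) = √(9.7) = 3.1145
  s(C) = √(5.2) = 2.2804

Step 3 — r_{ij} = s_{ij} / (s_i · s_j):
  r[A,A] = 1 (diagonal).
  r[A,B] = -4.5 / (1.7321 · 3.1145) = -4.5 / 5.3944 = -0.8342
  r[A,C] = -0.5 / (1.7321 · 2.2804) = -0.5 / 3.9497 = -0.1266
  r[B,B] = 1 (diagonal).
  r[B,C] = 2.3 / (3.1145 · 2.2804) = 2.3 / 7.1021 = 0.3238
  r[C,C] = 1 (diagonal).

R is symmetric with unit diagonal. Assembling:

R = [[1, -0.8342, -0.1266],
 [-0.8342, 1, 0.3238],
 [-0.1266, 0.3238, 1]]


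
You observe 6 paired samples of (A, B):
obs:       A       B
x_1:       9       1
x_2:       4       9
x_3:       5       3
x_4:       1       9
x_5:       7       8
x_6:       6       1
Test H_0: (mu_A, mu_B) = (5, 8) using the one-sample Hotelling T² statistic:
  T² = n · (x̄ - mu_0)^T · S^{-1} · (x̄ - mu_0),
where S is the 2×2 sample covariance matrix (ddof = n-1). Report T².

Step 1 — sample mean vector:
  mean(A) = (9 + 4 + 5 + 1 + 7 + 6) / 6 = 32/6 = 5.3333
  mean(B) = (1 + 9 + 3 + 9 + 8 + 1) / 6 = 31/6 = 5.1667
  x̄ = (5.3333, 5.1667),  deviation x̄ - mu_0 = (5.3333, 5.1667) - (5, 8) = (0.3333, -2.8333).

Step 2 — sample covariance matrix, S[i,j] = (1/(n-1)) · Σ_k (x_{k,i} - mean_i) · (x_{k,j} - mean_j), divisor n-1 = 5:
  S[A,A] = ((3.6667)·(3.6667) + (-1.3333)·(-1.3333) + (-0.3333)·(-0.3333) + (-4.3333)·(-4.3333) + (1.6667)·(1.6667) + (0.6667)·(0.6667)) / 5 = 37.3333/5 = 7.4667
  S[A,B] = ((3.6667)·(-4.1667) + (-1.3333)·(3.8333) + (-0.3333)·(-2.1667) + (-4.3333)·(3.8333) + (1.6667)·(2.8333) + (0.6667)·(-4.1667)) / 5 = -34.3333/5 = -6.8667
  S[B,B] = ((-4.1667)·(-4.1667) + (3.8333)·(3.8333) + (-2.1667)·(-2.1667) + (3.8333)·(3.8333) + (2.8333)·(2.8333) + (-4.1667)·(-4.1667)) / 5 = 76.8333/5 = 15.3667
  S = [[7.4667, -6.8667],
 [-6.8667, 15.3667]].

Step 3 — invert S. det(S) = 7.4667·15.3667 - (-6.8667)² = 67.5867.
  S^{-1} = (1/det) · [[d, -b], [-b, a]] = [[0.2274, 0.1016],
 [0.1016, 0.1105]].

Step 4 — quadratic form (x̄ - mu_0)^T · S^{-1} · (x̄ - mu_0):
  S^{-1} · (x̄ - mu_0) = (-0.2121, -0.2791),
  (x̄ - mu_0)^T · [...] = (0.3333)·(-0.2121) + (-2.8333)·(-0.2791) = 0.7202.

Step 5 — scale by n: T² = 6 · 0.7202 = 4.3214.

T² ≈ 4.3214


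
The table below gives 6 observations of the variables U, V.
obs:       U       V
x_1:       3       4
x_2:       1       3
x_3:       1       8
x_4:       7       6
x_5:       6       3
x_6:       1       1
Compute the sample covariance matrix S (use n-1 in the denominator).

Step 1 — column means:
  mean(U) = (3 + 1 + 1 + 7 + 6 + 1) / 6 = 19/6 = 3.1667
  mean(V) = (4 + 3 + 8 + 6 + 3 + 1) / 6 = 25/6 = 4.1667

Step 2 — sample covariance S[i,j] = (1/(n-1)) · Σ_k (x_{k,i} - mean_i) · (x_{k,j} - mean_j), with n-1 = 5.
  S[U,U] = ((-0.1667)·(-0.1667) + (-2.1667)·(-2.1667) + (-2.1667)·(-2.1667) + (3.8333)·(3.8333) + (2.8333)·(2.8333) + (-2.1667)·(-2.1667)) / 5 = 36.8333/5 = 7.3667
  S[U,V] = ((-0.1667)·(-0.1667) + (-2.1667)·(-1.1667) + (-2.1667)·(3.8333) + (3.8333)·(1.8333) + (2.8333)·(-1.1667) + (-2.1667)·(-3.1667)) / 5 = 4.8333/5 = 0.9667
  S[V,V] = ((-0.1667)·(-0.1667) + (-1.1667)·(-1.1667) + (3.8333)·(3.8333) + (1.8333)·(1.8333) + (-1.1667)·(-1.1667) + (-3.1667)·(-3.1667)) / 5 = 30.8333/5 = 6.1667

S is symmetric (S[j,i] = S[i,j]). Assembling:

S = [[7.3667, 0.9667],
 [0.9667, 6.1667]]


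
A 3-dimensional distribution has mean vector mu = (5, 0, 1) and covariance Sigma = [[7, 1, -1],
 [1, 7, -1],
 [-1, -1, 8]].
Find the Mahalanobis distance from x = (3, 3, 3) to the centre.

Step 1 — centre the observation: (x - mu) = (-2, 3, 2).

Step 2 — invert Sigma (cofactor / det for 3×3, or solve directly):
  Sigma^{-1} = [[0.1478, -0.0188, 0.0161],
 [-0.0188, 0.1478, 0.0161],
 [0.0161, 0.0161, 0.129]].

Step 3 — form the quadratic (x - mu)^T · Sigma^{-1} · (x - mu):
  Sigma^{-1} · (x - mu) = (-0.3199, 0.5134, 0.2742).
  (x - mu)^T · [Sigma^{-1} · (x - mu)] = (-2)·(-0.3199) + (3)·(0.5134) + (2)·(0.2742) = 2.7285.

Step 4 — take square root: d = √(2.7285) ≈ 1.6518.

d(x, mu) = √(2.7285) ≈ 1.6518


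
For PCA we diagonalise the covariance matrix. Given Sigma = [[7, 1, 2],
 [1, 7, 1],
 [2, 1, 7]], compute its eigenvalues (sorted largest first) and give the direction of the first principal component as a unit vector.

Step 1 — characteristic polynomial p(λ) = det(λI - Sigma) = λ³ - tr·λ² + c_1·λ - det, where tr = trace, c_1 = sum of the principal 2×2 minors, det = det(Sigma):
  tr = 7 + 7 + 7 = 21,
  c_1 = (7·7 - (1)²) + (7·7 - (2)²) + (7·7 - (1)²) = 48 + 45 + 48 = 141,
  det = 7·(7·7 - (1)²) - (1)·((1)·7 - (1)·(2)) + (2)·((1)·(1) - 7·(2)) = 7·(48) - (1)·(5) + (2)·(-13) = 305.
  So p(λ) = λ³ - 21λ² + 141λ - 305.
Step 2 — look for an integer root (rational root theorem: any rational root is an integer divisor of 305). Testing λ = 5:
  p(5) = 125 - 525 + 705 - 305 = 0  ✓
  Dividing out (λ - 5): p(λ) = (λ - 5)(λ² - 16λ + 61).
Step 3 — remaining eigenvalues from the quadratic λ² - 16λ + 61 = 0:
  Δ = 16² - 4·61 = 256 - 244 = 12,  λ = (16 ± √12)/2 = (16 ± 3.4641)/2 ≈ 9.7321 or 6.2679.
  Sorted: λ_1 = 9.7321,  λ_2 = 6.2679,  λ_3 = 5  (check: sum = 21 = tr ✓).

Step 4 — unit eigenvector for λ_1 ≈ 9.7321: v spans the null space of (Sigma - λ_1 I), whose rows are
  r_1 = (-2.7321, 1, 2),  r_2 = (1, -2.7321, 1),  r_3 = (2, 1, -2.7321).
  v is orthogonal to every row, so take v ∝ r_1 × r_2 = ((1)·(1) - (2)·(-2.7321), (2)·(1) - (-2.7321)·(1), (-2.7321)·(-2.7321) - (1)·(1)) ≈ (6.4641, 4.7321, 6.4641).
  Let u = (6.4641, 4.7321, 6.4641).
  ||u|| = √((6.4641)² + (4.7321)² + (6.4641)²) = √(105.9615) ≈ 10.2938,  v_1 = u/||u|| ≈ (0.628, 0.4597, 0.628) (||v_1|| = 1).

λ_1 = 9.7321,  λ_2 = 6.2679,  λ_3 = 5;  v_1 ≈ (0.628, 0.4597, 0.628)


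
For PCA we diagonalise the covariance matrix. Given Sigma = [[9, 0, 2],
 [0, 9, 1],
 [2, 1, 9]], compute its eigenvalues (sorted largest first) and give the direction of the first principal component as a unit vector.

Step 1 — characteristic polynomial p(λ) = det(λI - Sigma) = λ³ - tr·λ² + c_1·λ - det, where tr = trace, c_1 = sum of the principal 2×2 minors, det = det(Sigma):
  tr = 9 + 9 + 9 = 27,
  c_1 = (9·9 - (0)²) + (9·9 - (2)²) + (9·9 - (1)²) = 81 + 77 + 80 = 238,
  det = 9·(9·9 - (1)²) - (0)·((0)·9 - (1)·(2)) + (2)·((0)·(1) - 9·(2)) = 9·(80) - (0)·(-2) + (2)·(-18) = 684.
  So p(λ) = λ³ - 27λ² + 238λ - 684.
Step 2 — look for an integer root (rational root theorem: any rational root is an integer divisor of 684). Testing λ = 9:
  p(9) = 729 - 2187 + 2142 - 684 = 0  ✓
  Dividing out (λ - 9): p(λ) = (λ - 9)(λ² - 18λ + 76).
Step 3 — remaining eigenvalues from the quadratic λ² - 18λ + 76 = 0:
  Δ = 18² - 4·76 = 324 - 304 = 20,  λ = (18 ± √20)/2 = (18 ± 4.4721)/2 ≈ 11.2361 or 6.7639.
  Sorted: λ_1 = 11.2361,  λ_2 = 9,  λ_3 = 6.7639  (check: sum = 27 = tr ✓).

Step 4 — unit eigenvector for λ_1 ≈ 11.2361: v spans the null space of (Sigma - λ_1 I), whose rows are
  r_1 = (-2.2361, 0, 2),  r_2 = (0, -2.2361, 1),  r_3 = (2, 1, -2.2361).
  v is orthogonal to every row, so take v ∝ r_1 × r_2 = ((0)·(1) - (2)·(-2.2361), (2)·(0) - (-2.2361)·(1), (-2.2361)·(-2.2361) - (0)·(0)) ≈ (4.4721, 2.2361, 5).
  Let u = (4.4721, 2.2361, 5).
  ||u|| = √((4.4721)² + (2.2361)² + (5)²) = √(50) ≈ 7.0711,  v_1 = u/||u|| ≈ (0.6325, 0.3162, 0.7071) (||v_1|| = 1).

λ_1 = 11.2361,  λ_2 = 9,  λ_3 = 6.7639;  v_1 ≈ (0.6325, 0.3162, 0.7071)
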